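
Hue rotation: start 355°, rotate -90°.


New hue = (H + rotation) mod 360
New hue = (355 -90) mod 360
= 265 mod 360
= 265°


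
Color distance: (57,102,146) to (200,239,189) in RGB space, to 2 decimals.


d = √[(R₁-R₂)² + (G₁-G₂)² + (B₁-B₂)²]
d = √[(57-200)² + (102-239)² + (146-189)²]
d = √[20449 + 18769 + 1849]
d = √41067
d ≈ 202.65


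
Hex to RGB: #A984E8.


A9 → 169 (R)
84 → 132 (G)
E8 → 232 (B)
= RGB(169, 132, 232)


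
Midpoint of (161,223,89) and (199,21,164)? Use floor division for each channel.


Midpoint: each channel = ⌊(C₁+C₂)/2⌋
R: ⌊(161+199)/2⌋ = 180
G: ⌊(223+21)/2⌋ = 122
B: ⌊(89+164)/2⌋ = 126
= RGB(180, 122, 126)


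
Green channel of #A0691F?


Color: #A0691F
R = A0 = 160
G = 69 = 105
B = 1F = 31
Green = 105


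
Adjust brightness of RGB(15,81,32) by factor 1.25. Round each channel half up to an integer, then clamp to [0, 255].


Multiply each channel by 1.25, round half up, clamp to [0, 255]
R: 15×1.25 = 18.75 → round → 19
G: 81×1.25 = 101.25 → round → 101
B: 32×1.25 = 40
= RGB(19, 101, 40)


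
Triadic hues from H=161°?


Triadic: equally spaced at 120° intervals
H1 = 161°
H2 = (161 + 120) mod 360 = 281°
H3 = (161 + 240) mod 360 = 41°
Triadic = 161°, 281°, 41°


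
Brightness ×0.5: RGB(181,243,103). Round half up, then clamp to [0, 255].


Multiply each channel by 0.5, round half up, clamp to [0, 255]
R: 181×0.5 = 90.5 → round → 91
G: 243×0.5 = 121.5 → round → 122
B: 103×0.5 = 51.5 → round → 52
= RGB(91, 122, 52)


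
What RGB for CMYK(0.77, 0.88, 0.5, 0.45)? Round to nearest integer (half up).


R = 255 × (1-C) × (1-K) = 255 × 0.23 × 0.55 = 32.2575 → 32
G = 255 × (1-M) × (1-K) = 255 × 0.12 × 0.55 = 16.83 → 17
B = 255 × (1-Y) × (1-K) = 255 × 0.50 × 0.55 = 70.125 → 70
= RGB(32, 17, 70)


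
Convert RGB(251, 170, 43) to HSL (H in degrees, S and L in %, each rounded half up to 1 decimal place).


Normalize: R'=251/255≈0.9843, G'=170/255≈0.6667, B'=43/255≈0.1686
Max=251/255, Min=43/255, Δ=Max-Min=208/255
L = (Max+Min)/2 = (251+43)/510 = 294/510 = 0.57647… → L = 57.6%
L > 0.5 → S = Δ/(2-Max-Min) = 208/(510-251-43) = 208/216 = 0.96296… → S = 96.3%
(the 1/255 factors cancel in S and H, so raw channel differences can be used)
Max is R' → H = 60 × (((G-B)/Δ) mod 6) = 60 × (((170-43)/208) mod 6)
  127/208 = 0.6105…
  H = 60 × 0.6105… = 36.634…° → H = 36.6°
= HSL(36.6°, 96.3%, 57.6%)


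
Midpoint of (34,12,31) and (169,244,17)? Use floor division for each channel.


Midpoint: each channel = ⌊(C₁+C₂)/2⌋
R: ⌊(34+169)/2⌋ = 101
G: ⌊(12+244)/2⌋ = 128
B: ⌊(31+17)/2⌋ = 24
= RGB(101, 128, 24)


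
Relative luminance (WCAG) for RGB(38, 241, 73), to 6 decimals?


Linearize each channel (sRGB transfer function): c = v/255; c_lin = c/12.92 if c ≤ 0.04045, else ((c+0.055)/1.055)^2.4
  R: 38/255 ≈ 0.149020 > 0.04045 → ((0.149020+0.055)/1.055)^2.4 ≈ 0.019382
  G: 241/255 ≈ 0.945098 > 0.04045 → ((0.945098+0.055)/1.055)^2.4 ≈ 0.879622
  B: 73/255 ≈ 0.286275 > 0.04045 → ((0.286275+0.055)/1.055)^2.4 ≈ 0.066626
R_lin = 0.019382, G_lin = 0.879622, B_lin = 0.066626
L = 0.2126×R + 0.7152×G + 0.0722×B
L = 0.2126×0.019382 + 0.7152×0.879622 + 0.0722×0.066626
L ≈ 0.638037


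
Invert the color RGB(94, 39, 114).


Invert: (255-R, 255-G, 255-B)
R: 255-94 = 161
G: 255-39 = 216
B: 255-114 = 141
= RGB(161, 216, 141)


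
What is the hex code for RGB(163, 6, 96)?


R = 163 → A3 (hex)
G = 6 → 06 (hex)
B = 96 → 60 (hex)
Hex = #A30660


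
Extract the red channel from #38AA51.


Color: #38AA51
R = 38 = 56
G = AA = 170
B = 51 = 81
Red = 56


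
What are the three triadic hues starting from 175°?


Triadic: equally spaced at 120° intervals
H1 = 175°
H2 = (175 + 120) mod 360 = 295°
H3 = (175 + 240) mod 360 = 55°
Triadic = 175°, 295°, 55°


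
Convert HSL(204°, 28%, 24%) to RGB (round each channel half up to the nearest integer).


H=204°, S=0.28, L=0.24
C = (1-|2L-1|)×S = (1-|-0.52|)×0.28 = 0.1344
H' = H/60 = 204/60 ≈ 3.4000; X = C×(1-|H' mod 2 - 1|) = 0.08064
m = L - C/2 = 0.24 - 0.0672 = 0.1728
Sector ⌊H'⌋ = 3 → (R',G',B') = (0.0, 0.08064, 0.1344)
RGB = ((R'+m)×255, (G'+m)×255, (B'+m)×255) = (44.064, 64.6272, 78.336)
Round half up → RGB(44, 65, 78)


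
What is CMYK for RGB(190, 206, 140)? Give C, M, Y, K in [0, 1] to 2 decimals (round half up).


R'=190/255≈0.7451, G'=206/255≈0.8078, B'=140/255≈0.5490
K = 1 - max(R',G',B') = 1 - 206/255 = 49/255 = 0.19215… → 0.19
(1-R'-K)/(1-K) simplifies to (max-R)/max with max = 206:
C = (206-190)/206 = 16/206 = 0.07766… → 0.08
M = (206-206)/206 = 0/206 = 0 → 0.00
Y = (206-140)/206 = 66/206 = 0.32038… → 0.32
= CMYK(0.08, 0.00, 0.32, 0.19)


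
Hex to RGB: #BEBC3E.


BE → 190 (R)
BC → 188 (G)
3E → 62 (B)
= RGB(190, 188, 62)


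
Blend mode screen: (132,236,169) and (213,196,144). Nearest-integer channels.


Screen: C = 255 - (255-A)×(255-B)/255, rounded to nearest integer
R: 255 - (255-132)×(255-213)/255 = 255 - 5166/255 ≈ 255 - 20.259 = 234.741 → 235
G: 255 - (255-236)×(255-196)/255 = 255 - 1121/255 ≈ 255 - 4.396 = 250.604 → 251
B: 255 - (255-169)×(255-144)/255 = 255 - 9546/255 ≈ 255 - 37.435 = 217.565 → 218
= RGB(235, 251, 218)


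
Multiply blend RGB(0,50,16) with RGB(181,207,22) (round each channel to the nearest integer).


Multiply: C = A×B/255, rounded to nearest integer
R: 0×181/255 = 0/255 ≈ 0.000 → 0
G: 50×207/255 = 10350/255 ≈ 40.588 → 41
B: 16×22/255 = 352/255 ≈ 1.380 → 1
= RGB(0, 41, 1)


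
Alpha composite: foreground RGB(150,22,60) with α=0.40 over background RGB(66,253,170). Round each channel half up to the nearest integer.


C = α×F + (1-α)×B, with 1-α = 0.60
R: 0.40×150 + 0.60×66 = 60.00 + 39.60 = 99.60 → 100
G: 0.40×22 + 0.60×253 = 8.80 + 151.80 = 160.60 → 161
B: 0.40×60 + 0.60×170 = 24.00 + 102.00 = 126.00 → 126
= RGB(100, 161, 126)


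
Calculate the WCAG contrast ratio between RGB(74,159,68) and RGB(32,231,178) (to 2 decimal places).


Linearize each sRGB channel c=v/255: c/12.92 if c ≤ 0.04045 else ((c+0.055)/1.055)^2.4
L = 0.2126×R_lin + 0.7152×G_lin + 0.0722×B_lin
Color 1 (74,159,68):
  R=74: 74/255≈0.2902 > 0.04045 → ((0.2902+0.055)/1.055)^2.4 ≈ 0.06848
  G=159: 159/255≈0.6235 > 0.04045 → ((0.6235+0.055)/1.055)^2.4 ≈ 0.34670
  B=68: 68/255≈0.2667 > 0.04045 → ((0.2667+0.055)/1.055)^2.4 ≈ 0.05781
  L1 = 0.2126×0.06848 + 0.7152×0.34670 + 0.0722×0.05781 ≈ 0.26669
Color 2 (32,231,178):
  R=32: 32/255≈0.1255 > 0.04045 → ((0.1255+0.055)/1.055)^2.4 ≈ 0.01444
  G=231: 231/255≈0.9059 > 0.04045 → ((0.9059+0.055)/1.055)^2.4 ≈ 0.79910
  B=178: 178/255≈0.6980 > 0.04045 → ((0.6980+0.055)/1.055)^2.4 ≈ 0.44520
  L2 = 0.2126×0.01444 + 0.7152×0.79910 + 0.0722×0.44520 ≈ 0.60673
Lighter = 0.60673, Darker = 0.26669
Ratio = (L_lighter + 0.05) / (L_darker + 0.05)
Ratio = (0.60673 + 0.05) / (0.26669 + 0.05) = 0.65673 / 0.31669 ≈ 2.0737
Ratio ≈ 2.07:1


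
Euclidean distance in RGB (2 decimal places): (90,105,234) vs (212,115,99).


d = √[(R₁-R₂)² + (G₁-G₂)² + (B₁-B₂)²]
d = √[(90-212)² + (105-115)² + (234-99)²]
d = √[14884 + 100 + 18225]
d = √33209
d ≈ 182.23


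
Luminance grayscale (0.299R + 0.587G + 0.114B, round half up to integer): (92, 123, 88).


Gray = 0.299×R + 0.587×G + 0.114×B
Gray = 0.299×92 + 0.587×123 + 0.114×88
Gray = 27.508 + 72.201 + 10.032
Gray = 109.741 → round half up → 110
Gray = 110


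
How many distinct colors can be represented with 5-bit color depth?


Colors = 2^bits = 2^5
= 32 colors


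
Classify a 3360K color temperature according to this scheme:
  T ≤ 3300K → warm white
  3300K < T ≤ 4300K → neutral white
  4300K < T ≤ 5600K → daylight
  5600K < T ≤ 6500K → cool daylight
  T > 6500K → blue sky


Temperature: 3360K
3300K < 3360K ≤ 4300K → neutral white
Classification: neutral white


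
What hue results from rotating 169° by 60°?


New hue = (H + rotation) mod 360
New hue = (169 + 60) mod 360
= 229 mod 360
= 229°


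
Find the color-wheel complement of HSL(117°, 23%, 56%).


Complement = opposite side of color wheel = hue + 180°
H' = (117 + 180) mod 360 = 297°
S and L unchanged.
= HSL(297°, 23%, 56%)


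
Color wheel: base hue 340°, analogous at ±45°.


Base hue: 340°
Left analog: (340 - 45) mod 360 = 295°
Right analog: (340 + 45) mod 360 = 25°
Analogous hues = 295° and 25°


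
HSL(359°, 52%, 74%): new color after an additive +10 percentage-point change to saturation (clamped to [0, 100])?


Original S = 52%
Adjustment = +10 percentage points
New S = 52 + (10) = 62
Clamp to [0, 100] → 62
= HSL(359°, 62%, 74%)


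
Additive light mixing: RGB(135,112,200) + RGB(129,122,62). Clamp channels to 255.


Additive: each channel = min(255, C₁+C₂)
R: 135+129 = 264 → 255
G: 112+122 = 234 → 234
B: 200+62 = 262 → 255
= RGB(255, 234, 255)


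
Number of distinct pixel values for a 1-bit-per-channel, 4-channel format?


Total bits = 1 bits/channel × 4 channels = 4 bits
Distinct pixel values = 2^4
= 16 pixel values


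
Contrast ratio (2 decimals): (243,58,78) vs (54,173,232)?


Linearize each sRGB channel c=v/255: c/12.92 if c ≤ 0.04045 else ((c+0.055)/1.055)^2.4
L = 0.2126×R_lin + 0.7152×G_lin + 0.0722×B_lin
Color 1 (243,58,78):
  R=243: 243/255≈0.9529 > 0.04045 → ((0.9529+0.055)/1.055)^2.4 ≈ 0.89627
  G=58: 58/255≈0.2275 > 0.04045 → ((0.2275+0.055)/1.055)^2.4 ≈ 0.04231
  B=78: 78/255≈0.3059 > 0.04045 → ((0.3059+0.055)/1.055)^2.4 ≈ 0.07619
  L1 = 0.2126×0.89627 + 0.7152×0.04231 + 0.0722×0.07619 ≈ 0.22631
Color 2 (54,173,232):
  R=54: 54/255≈0.2118 > 0.04045 → ((0.2118+0.055)/1.055)^2.4 ≈ 0.03689
  G=173: 173/255≈0.6784 > 0.04045 → ((0.6784+0.055)/1.055)^2.4 ≈ 0.41789
  B=232: 232/255≈0.9098 > 0.04045 → ((0.9098+0.055)/1.055)^2.4 ≈ 0.80695
  L2 = 0.2126×0.03689 + 0.7152×0.41789 + 0.0722×0.80695 ≈ 0.36498
Lighter = 0.36498, Darker = 0.22631
Ratio = (L_lighter + 0.05) / (L_darker + 0.05)
Ratio = (0.36498 + 0.05) / (0.22631 + 0.05) = 0.41498 / 0.27631 ≈ 1.5019
Ratio ≈ 1.50:1


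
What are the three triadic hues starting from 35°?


Triadic: equally spaced at 120° intervals
H1 = 35°
H2 = (35 + 120) mod 360 = 155°
H3 = (35 + 240) mod 360 = 275°
Triadic = 35°, 155°, 275°


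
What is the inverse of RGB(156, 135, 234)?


Invert: (255-R, 255-G, 255-B)
R: 255-156 = 99
G: 255-135 = 120
B: 255-234 = 21
= RGB(99, 120, 21)


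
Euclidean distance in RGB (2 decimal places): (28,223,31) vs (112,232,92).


d = √[(R₁-R₂)² + (G₁-G₂)² + (B₁-B₂)²]
d = √[(28-112)² + (223-232)² + (31-92)²]
d = √[7056 + 81 + 3721]
d = √10858
d ≈ 104.20


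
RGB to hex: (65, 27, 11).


R = 65 → 41 (hex)
G = 27 → 1B (hex)
B = 11 → 0B (hex)
Hex = #411B0B


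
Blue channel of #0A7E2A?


Color: #0A7E2A
R = 0A = 10
G = 7E = 126
B = 2A = 42
Blue = 42


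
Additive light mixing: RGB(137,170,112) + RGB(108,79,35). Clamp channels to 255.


Additive: each channel = min(255, C₁+C₂)
R: 137+108 = 245 → 245
G: 170+79 = 249 → 249
B: 112+35 = 147 → 147
= RGB(245, 249, 147)


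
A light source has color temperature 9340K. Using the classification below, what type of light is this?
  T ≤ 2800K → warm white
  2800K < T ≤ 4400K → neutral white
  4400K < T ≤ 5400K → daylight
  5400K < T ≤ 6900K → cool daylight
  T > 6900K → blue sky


Temperature: 9340K
9340K > 6900K → blue sky
Classification: blue sky


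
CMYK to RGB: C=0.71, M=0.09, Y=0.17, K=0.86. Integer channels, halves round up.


R = 255 × (1-C) × (1-K) = 255 × 0.29 × 0.14 = 10.353 → 10
G = 255 × (1-M) × (1-K) = 255 × 0.91 × 0.14 = 32.487 → 32
B = 255 × (1-Y) × (1-K) = 255 × 0.83 × 0.14 = 29.631 → 30
= RGB(10, 32, 30)


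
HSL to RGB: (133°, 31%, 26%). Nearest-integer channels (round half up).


H=133°, S=0.31, L=0.26
C = (1-|2L-1|)×S = (1-|-0.48|)×0.31 = 0.1612
H' = H/60 = 133/60 ≈ 2.2167; X = C×(1-|H' mod 2 - 1|) ≈ 0.0349
m = L - C/2 = 0.26 - 0.0806 = 0.1794
Sector ⌊H'⌋ = 2 → (R',G',B') = (0.0, 0.1612, ≈0.0349)
RGB = ((R'+m)×255, (G'+m)×255, (B'+m)×255) = (45.747, 86.853, 54.6533)
Round half up → RGB(46, 87, 55)


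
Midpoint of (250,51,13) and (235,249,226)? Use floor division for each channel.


Midpoint: each channel = ⌊(C₁+C₂)/2⌋
R: ⌊(250+235)/2⌋ = 242
G: ⌊(51+249)/2⌋ = 150
B: ⌊(13+226)/2⌋ = 119
= RGB(242, 150, 119)


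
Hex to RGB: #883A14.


88 → 136 (R)
3A → 58 (G)
14 → 20 (B)
= RGB(136, 58, 20)


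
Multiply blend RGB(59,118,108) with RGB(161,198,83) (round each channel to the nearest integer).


Multiply: C = A×B/255, rounded to nearest integer
R: 59×161/255 = 9499/255 ≈ 37.251 → 37
G: 118×198/255 = 23364/255 ≈ 91.624 → 92
B: 108×83/255 = 8964/255 ≈ 35.153 → 35
= RGB(37, 92, 35)


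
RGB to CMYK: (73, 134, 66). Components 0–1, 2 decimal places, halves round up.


R'=73/255≈0.2863, G'=134/255≈0.5255, B'=66/255≈0.2588
K = 1 - max(R',G',B') = 1 - 134/255 = 121/255 = 0.47450… → 0.47
(1-R'-K)/(1-K) simplifies to (max-R)/max with max = 134:
C = (134-73)/134 = 61/134 = 0.45522… → 0.46
M = (134-134)/134 = 0/134 = 0 → 0.00
Y = (134-66)/134 = 68/134 = 0.50746… → 0.51
= CMYK(0.46, 0.00, 0.51, 0.47)


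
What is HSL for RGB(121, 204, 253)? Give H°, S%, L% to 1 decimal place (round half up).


Normalize: R'=121/255≈0.4745, G'=204/255≈0.8000, B'=253/255≈0.9922
Max=253/255, Min=121/255, Δ=Max-Min=132/255
L = (Max+Min)/2 = (253+121)/510 = 374/510 = 0.73333… → L = 73.3%
L > 0.5 → S = Δ/(2-Max-Min) = 132/(510-253-121) = 132/136 = 0.97058… → S = 97.1%
(the 1/255 factors cancel in S and H, so raw channel differences can be used)
Max is B' → H = 60 × ((R-G)/Δ + 4) = 60 × ((121-204)/132 + 4)
  -83/132 + 4 = -0.6287… + 4 = 3.3712…
  H = 60 × 3.3712… = 202.272…° → H = 202.3°
= HSL(202.3°, 97.1%, 73.3%)


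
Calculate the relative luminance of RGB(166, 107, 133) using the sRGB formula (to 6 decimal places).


Linearize each channel (sRGB transfer function): c = v/255; c_lin = c/12.92 if c ≤ 0.04045, else ((c+0.055)/1.055)^2.4
  R: 166/255 ≈ 0.650980 > 0.04045 → ((0.650980+0.055)/1.055)^2.4 ≈ 0.381326
  G: 107/255 ≈ 0.419608 > 0.04045 → ((0.419608+0.055)/1.055)^2.4 ≈ 0.147027
  B: 133/255 ≈ 0.521569 > 0.04045 → ((0.521569+0.055)/1.055)^2.4 ≈ 0.234551
R_lin = 0.381326, G_lin = 0.147027, B_lin = 0.234551
L = 0.2126×R + 0.7152×G + 0.0722×B
L = 0.2126×0.381326 + 0.7152×0.147027 + 0.0722×0.234551
L ≈ 0.203158


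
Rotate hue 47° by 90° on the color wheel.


New hue = (H + rotation) mod 360
New hue = (47 + 90) mod 360
= 137 mod 360
= 137°


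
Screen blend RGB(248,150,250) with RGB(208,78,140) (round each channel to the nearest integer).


Screen: C = 255 - (255-A)×(255-B)/255, rounded to nearest integer
R: 255 - (255-248)×(255-208)/255 = 255 - 329/255 ≈ 255 - 1.290 = 253.710 → 254
G: 255 - (255-150)×(255-78)/255 = 255 - 18585/255 ≈ 255 - 72.882 = 182.118 → 182
B: 255 - (255-250)×(255-140)/255 = 255 - 575/255 ≈ 255 - 2.255 = 252.745 → 253
= RGB(254, 182, 253)


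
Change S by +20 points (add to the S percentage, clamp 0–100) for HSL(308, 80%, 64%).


Original S = 80%
Adjustment = +20 percentage points
New S = 80 + (20) = 100
Clamp to [0, 100] → 100
= HSL(308°, 100%, 64%)


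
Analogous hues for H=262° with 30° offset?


Base hue: 262°
Left analog: (262 - 30) mod 360 = 232°
Right analog: (262 + 30) mod 360 = 292°
Analogous hues = 232° and 292°


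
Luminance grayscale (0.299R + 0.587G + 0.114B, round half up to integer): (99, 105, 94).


Gray = 0.299×R + 0.587×G + 0.114×B
Gray = 0.299×99 + 0.587×105 + 0.114×94
Gray = 29.601 + 61.635 + 10.716
Gray = 101.952 → round half up → 102
Gray = 102


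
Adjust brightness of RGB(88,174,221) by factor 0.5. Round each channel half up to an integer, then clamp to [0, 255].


Multiply each channel by 0.5, round half up, clamp to [0, 255]
R: 88×0.5 = 44
G: 174×0.5 = 87
B: 221×0.5 = 110.5 → round → 111
= RGB(44, 87, 111)


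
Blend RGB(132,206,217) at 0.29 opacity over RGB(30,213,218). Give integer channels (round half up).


C = α×F + (1-α)×B, with 1-α = 0.71
R: 0.29×132 + 0.71×30 = 38.28 + 21.30 = 59.58 → 60
G: 0.29×206 + 0.71×213 = 59.74 + 151.23 = 210.97 → 211
B: 0.29×217 + 0.71×218 = 62.93 + 154.78 = 217.71 → 218
= RGB(60, 211, 218)


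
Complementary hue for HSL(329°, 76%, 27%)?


Complement = opposite side of color wheel = hue + 180°
H' = (329 + 180) mod 360 = 149°
S and L unchanged.
= HSL(149°, 76%, 27%)


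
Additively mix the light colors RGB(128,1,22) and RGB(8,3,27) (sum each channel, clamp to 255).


Additive: each channel = min(255, C₁+C₂)
R: 128+8 = 136 → 136
G: 1+3 = 4 → 4
B: 22+27 = 49 → 49
= RGB(136, 4, 49)


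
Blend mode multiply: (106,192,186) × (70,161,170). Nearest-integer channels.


Multiply: C = A×B/255, rounded to nearest integer
R: 106×70/255 = 7420/255 ≈ 29.098 → 29
G: 192×161/255 = 30912/255 ≈ 121.224 → 121
B: 186×170/255 = 31620/255 ≈ 124.000 → 124
= RGB(29, 121, 124)


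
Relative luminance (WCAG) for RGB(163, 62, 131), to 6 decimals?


Linearize each channel (sRGB transfer function): c = v/255; c_lin = c/12.92 if c ≤ 0.04045, else ((c+0.055)/1.055)^2.4
  R: 163/255 ≈ 0.639216 > 0.04045 → ((0.639216+0.055)/1.055)^2.4 ≈ 0.366253
  G: 62/255 ≈ 0.243137 > 0.04045 → ((0.243137+0.055)/1.055)^2.4 ≈ 0.048172
  B: 131/255 ≈ 0.513725 > 0.04045 → ((0.513725+0.055)/1.055)^2.4 ≈ 0.226966
R_lin = 0.366253, G_lin = 0.048172, B_lin = 0.226966
L = 0.2126×R + 0.7152×G + 0.0722×B
L = 0.2126×0.366253 + 0.7152×0.048172 + 0.0722×0.226966
L ≈ 0.128705


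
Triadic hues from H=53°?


Triadic: equally spaced at 120° intervals
H1 = 53°
H2 = (53 + 120) mod 360 = 173°
H3 = (53 + 240) mod 360 = 293°
Triadic = 53°, 173°, 293°


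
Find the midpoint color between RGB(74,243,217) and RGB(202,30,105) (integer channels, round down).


Midpoint: each channel = ⌊(C₁+C₂)/2⌋
R: ⌊(74+202)/2⌋ = 138
G: ⌊(243+30)/2⌋ = 136
B: ⌊(217+105)/2⌋ = 161
= RGB(138, 136, 161)


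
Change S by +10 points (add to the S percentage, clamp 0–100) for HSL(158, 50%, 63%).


Original S = 50%
Adjustment = +10 percentage points
New S = 50 + (10) = 60
Clamp to [0, 100] → 60
= HSL(158°, 60%, 63%)


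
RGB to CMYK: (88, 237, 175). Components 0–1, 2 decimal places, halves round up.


R'=88/255≈0.3451, G'=237/255≈0.9294, B'=175/255≈0.6863
K = 1 - max(R',G',B') = 1 - 237/255 = 18/255 = 0.07058… → 0.07
(1-R'-K)/(1-K) simplifies to (max-R)/max with max = 237:
C = (237-88)/237 = 149/237 = 0.62869… → 0.63
M = (237-237)/237 = 0/237 = 0 → 0.00
Y = (237-175)/237 = 62/237 = 0.26160… → 0.26
= CMYK(0.63, 0.00, 0.26, 0.07)


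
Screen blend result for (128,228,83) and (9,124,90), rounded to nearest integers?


Screen: C = 255 - (255-A)×(255-B)/255, rounded to nearest integer
R: 255 - (255-128)×(255-9)/255 = 255 - 31242/255 ≈ 255 - 122.518 = 132.482 → 132
G: 255 - (255-228)×(255-124)/255 = 255 - 3537/255 ≈ 255 - 13.871 = 241.129 → 241
B: 255 - (255-83)×(255-90)/255 = 255 - 28380/255 ≈ 255 - 111.294 = 143.706 → 144
= RGB(132, 241, 144)


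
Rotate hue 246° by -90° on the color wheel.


New hue = (H + rotation) mod 360
New hue = (246 -90) mod 360
= 156 mod 360
= 156°


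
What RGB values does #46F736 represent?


46 → 70 (R)
F7 → 247 (G)
36 → 54 (B)
= RGB(70, 247, 54)


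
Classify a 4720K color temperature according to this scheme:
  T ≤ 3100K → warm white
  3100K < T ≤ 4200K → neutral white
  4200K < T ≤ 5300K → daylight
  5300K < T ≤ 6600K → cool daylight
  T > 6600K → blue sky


Temperature: 4720K
4200K < 4720K ≤ 5300K → daylight
Classification: daylight


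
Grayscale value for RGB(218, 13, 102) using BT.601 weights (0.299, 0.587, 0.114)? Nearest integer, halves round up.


Gray = 0.299×R + 0.587×G + 0.114×B
Gray = 0.299×218 + 0.587×13 + 0.114×102
Gray = 65.182 + 7.631 + 11.628
Gray = 84.441 → round half up → 84
Gray = 84


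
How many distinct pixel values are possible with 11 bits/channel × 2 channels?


Total bits = 11 bits/channel × 2 channels = 22 bits
Distinct pixel values = 2^22
= 4,194,304 pixel values


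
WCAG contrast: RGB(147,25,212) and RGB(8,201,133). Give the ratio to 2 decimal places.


Linearize each sRGB channel c=v/255: c/12.92 if c ≤ 0.04045 else ((c+0.055)/1.055)^2.4
L = 0.2126×R_lin + 0.7152×G_lin + 0.0722×B_lin
Color 1 (147,25,212):
  R=147: 147/255≈0.5765 > 0.04045 → ((0.5765+0.055)/1.055)^2.4 ≈ 0.29177
  G=25: 25/255≈0.0980 > 0.04045 → ((0.0980+0.055)/1.055)^2.4 ≈ 0.00972
  B=212: 212/255≈0.8314 > 0.04045 → ((0.8314+0.055)/1.055)^2.4 ≈ 0.65837
  L1 = 0.2126×0.29177 + 0.7152×0.00972 + 0.0722×0.65837 ≈ 0.11652
Color 2 (8,201,133):
  R=8: 8/255≈0.0314 ≤ 0.04045 → 0.0314/12.92 ≈ 0.00243
  G=201: 201/255≈0.7882 > 0.04045 → ((0.7882+0.055)/1.055)^2.4 ≈ 0.58408
  B=133: 133/255≈0.5216 > 0.04045 → ((0.5216+0.055)/1.055)^2.4 ≈ 0.23455
  L2 = 0.2126×0.00243 + 0.7152×0.58408 + 0.0722×0.23455 ≈ 0.43518
Lighter = 0.43518, Darker = 0.11652
Ratio = (L_lighter + 0.05) / (L_darker + 0.05)
Ratio = (0.43518 + 0.05) / (0.11652 + 0.05) = 0.48518 / 0.16652 ≈ 2.9137
Ratio ≈ 2.91:1


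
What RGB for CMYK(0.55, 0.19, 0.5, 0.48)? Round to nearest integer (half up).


R = 255 × (1-C) × (1-K) = 255 × 0.45 × 0.52 = 59.67 → 60
G = 255 × (1-M) × (1-K) = 255 × 0.81 × 0.52 = 107.406 → 107
B = 255 × (1-Y) × (1-K) = 255 × 0.50 × 0.52 = 66.3 → 66
= RGB(60, 107, 66)


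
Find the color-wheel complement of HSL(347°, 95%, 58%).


Complement = opposite side of color wheel = hue + 180°
H' = (347 + 180) mod 360 = 167°
S and L unchanged.
= HSL(167°, 95%, 58%)


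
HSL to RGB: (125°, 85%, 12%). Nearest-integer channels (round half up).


H=125°, S=0.85, L=0.12
C = (1-|2L-1|)×S = (1-|-0.76|)×0.85 = 0.204
H' = H/60 = 125/60 ≈ 2.0833; X = C×(1-|H' mod 2 - 1|) = 0.017
m = L - C/2 = 0.12 - 0.102 = 0.018
Sector ⌊H'⌋ = 2 → (R',G',B') = (0.0, 0.204, 0.017)
RGB = ((R'+m)×255, (G'+m)×255, (B'+m)×255) = (4.59, 56.61, 8.925)
Round half up → RGB(5, 57, 9)


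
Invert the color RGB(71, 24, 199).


Invert: (255-R, 255-G, 255-B)
R: 255-71 = 184
G: 255-24 = 231
B: 255-199 = 56
= RGB(184, 231, 56)


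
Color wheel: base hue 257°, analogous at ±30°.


Base hue: 257°
Left analog: (257 - 30) mod 360 = 227°
Right analog: (257 + 30) mod 360 = 287°
Analogous hues = 227° and 287°


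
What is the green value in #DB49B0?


Color: #DB49B0
R = DB = 219
G = 49 = 73
B = B0 = 176
Green = 73


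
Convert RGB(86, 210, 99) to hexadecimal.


R = 86 → 56 (hex)
G = 210 → D2 (hex)
B = 99 → 63 (hex)
Hex = #56D263


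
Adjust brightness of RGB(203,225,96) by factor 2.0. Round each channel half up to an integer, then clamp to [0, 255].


Multiply each channel by 2.0, round half up, clamp to [0, 255]
R: 203×2.0 = 406 → clamp → 255
G: 225×2.0 = 450 → clamp → 255
B: 96×2.0 = 192
= RGB(255, 255, 192)


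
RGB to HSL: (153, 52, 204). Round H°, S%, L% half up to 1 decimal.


Normalize: R'=153/255≈0.6000, G'=52/255≈0.2039, B'=204/255≈0.8000
Max=204/255, Min=52/255, Δ=Max-Min=152/255
L = (Max+Min)/2 = (204+52)/510 = 256/510 = 0.50196… → L = 50.2%
L > 0.5 → S = Δ/(2-Max-Min) = 152/(510-204-52) = 152/254 = 0.59842… → S = 59.8%
(the 1/255 factors cancel in S and H, so raw channel differences can be used)
Max is B' → H = 60 × ((R-G)/Δ + 4) = 60 × ((153-52)/152 + 4)
  101/152 + 4 = 0.6644… + 4 = 4.6644…
  H = 60 × 4.6644… = 279.868…° → H = 279.9°
= HSL(279.9°, 59.8%, 50.2%)


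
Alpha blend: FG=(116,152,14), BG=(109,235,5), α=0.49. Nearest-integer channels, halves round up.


C = α×F + (1-α)×B, with 1-α = 0.51
R: 0.49×116 + 0.51×109 = 56.84 + 55.59 = 112.43 → 112
G: 0.49×152 + 0.51×235 = 74.48 + 119.85 = 194.33 → 194
B: 0.49×14 + 0.51×5 = 6.86 + 2.55 = 9.41 → 9
= RGB(112, 194, 9)


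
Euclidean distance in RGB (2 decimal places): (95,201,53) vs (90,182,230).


d = √[(R₁-R₂)² + (G₁-G₂)² + (B₁-B₂)²]
d = √[(95-90)² + (201-182)² + (53-230)²]
d = √[25 + 361 + 31329]
d = √31715
d ≈ 178.09


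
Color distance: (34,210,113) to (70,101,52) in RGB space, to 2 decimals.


d = √[(R₁-R₂)² + (G₁-G₂)² + (B₁-B₂)²]
d = √[(34-70)² + (210-101)² + (113-52)²]
d = √[1296 + 11881 + 3721]
d = √16898
d ≈ 129.99


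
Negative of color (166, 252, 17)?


Invert: (255-R, 255-G, 255-B)
R: 255-166 = 89
G: 255-252 = 3
B: 255-17 = 238
= RGB(89, 3, 238)


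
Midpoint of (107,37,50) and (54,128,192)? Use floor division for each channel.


Midpoint: each channel = ⌊(C₁+C₂)/2⌋
R: ⌊(107+54)/2⌋ = 80
G: ⌊(37+128)/2⌋ = 82
B: ⌊(50+192)/2⌋ = 121
= RGB(80, 82, 121)


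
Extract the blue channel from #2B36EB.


Color: #2B36EB
R = 2B = 43
G = 36 = 54
B = EB = 235
Blue = 235


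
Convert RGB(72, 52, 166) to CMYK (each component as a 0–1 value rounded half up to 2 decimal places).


R'=72/255≈0.2824, G'=52/255≈0.2039, B'=166/255≈0.6510
K = 1 - max(R',G',B') = 1 - 166/255 = 89/255 = 0.34901… → 0.35
(1-R'-K)/(1-K) simplifies to (max-R)/max with max = 166:
C = (166-72)/166 = 94/166 = 0.56626… → 0.57
M = (166-52)/166 = 114/166 = 0.68674… → 0.69
Y = (166-166)/166 = 0/166 = 0 → 0.00
= CMYK(0.57, 0.69, 0.00, 0.35)


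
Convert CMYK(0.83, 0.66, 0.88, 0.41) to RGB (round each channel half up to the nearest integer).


R = 255 × (1-C) × (1-K) = 255 × 0.17 × 0.59 = 25.5765 → 26
G = 255 × (1-M) × (1-K) = 255 × 0.34 × 0.59 = 51.153 → 51
B = 255 × (1-Y) × (1-K) = 255 × 0.12 × 0.59 = 18.054 → 18
= RGB(26, 51, 18)


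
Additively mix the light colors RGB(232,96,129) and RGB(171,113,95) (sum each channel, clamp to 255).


Additive: each channel = min(255, C₁+C₂)
R: 232+171 = 403 → 255
G: 96+113 = 209 → 209
B: 129+95 = 224 → 224
= RGB(255, 209, 224)


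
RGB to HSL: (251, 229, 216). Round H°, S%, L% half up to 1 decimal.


Normalize: R'=251/255≈0.9843, G'=229/255≈0.8980, B'=216/255≈0.8471
Max=251/255, Min=216/255, Δ=Max-Min=35/255
L = (Max+Min)/2 = (251+216)/510 = 467/510 = 0.91568… → L = 91.6%
L > 0.5 → S = Δ/(2-Max-Min) = 35/(510-251-216) = 35/43 = 0.81395… → S = 81.4%
(the 1/255 factors cancel in S and H, so raw channel differences can be used)
Max is R' → H = 60 × (((G-B)/Δ) mod 6) = 60 × (((229-216)/35) mod 6)
  13/35 = 0.3714…
  H = 60 × 0.3714… = 22.285…° → H = 22.3°
= HSL(22.3°, 81.4%, 91.6%)


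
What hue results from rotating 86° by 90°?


New hue = (H + rotation) mod 360
New hue = (86 + 90) mod 360
= 176 mod 360
= 176°


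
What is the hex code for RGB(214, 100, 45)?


R = 214 → D6 (hex)
G = 100 → 64 (hex)
B = 45 → 2D (hex)
Hex = #D6642D


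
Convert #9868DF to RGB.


98 → 152 (R)
68 → 104 (G)
DF → 223 (B)
= RGB(152, 104, 223)


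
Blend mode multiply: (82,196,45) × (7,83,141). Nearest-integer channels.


Multiply: C = A×B/255, rounded to nearest integer
R: 82×7/255 = 574/255 ≈ 2.251 → 2
G: 196×83/255 = 16268/255 ≈ 63.796 → 64
B: 45×141/255 = 6345/255 ≈ 24.882 → 25
= RGB(2, 64, 25)


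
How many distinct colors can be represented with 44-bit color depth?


Colors = 2^bits = 2^44
= 17,592,186,044,416 colors


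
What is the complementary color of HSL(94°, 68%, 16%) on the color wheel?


Complement = opposite side of color wheel = hue + 180°
H' = (94 + 180) mod 360 = 274°
S and L unchanged.
= HSL(274°, 68%, 16%)


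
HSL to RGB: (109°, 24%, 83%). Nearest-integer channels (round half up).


H=109°, S=0.24, L=0.83
C = (1-|2L-1|)×S = (1-|0.66|)×0.24 = 0.0816
H' = H/60 = 109/60 ≈ 1.8167; X = C×(1-|H' mod 2 - 1|) = 0.01496
m = L - C/2 = 0.83 - 0.0408 = 0.7892
Sector ⌊H'⌋ = 1 → (R',G',B') = (0.01496, 0.0816, 0.0)
RGB = ((R'+m)×255, (G'+m)×255, (B'+m)×255) = (205.0608, 222.054, 201.246)
Round half up → RGB(205, 222, 201)


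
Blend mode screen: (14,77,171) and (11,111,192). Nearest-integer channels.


Screen: C = 255 - (255-A)×(255-B)/255, rounded to nearest integer
R: 255 - (255-14)×(255-11)/255 = 255 - 58804/255 ≈ 255 - 230.604 = 24.396 → 24
G: 255 - (255-77)×(255-111)/255 = 255 - 25632/255 ≈ 255 - 100.518 = 154.482 → 154
B: 255 - (255-171)×(255-192)/255 = 255 - 5292/255 ≈ 255 - 20.753 = 234.247 → 234
= RGB(24, 154, 234)


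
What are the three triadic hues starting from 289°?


Triadic: equally spaced at 120° intervals
H1 = 289°
H2 = (289 + 120) mod 360 = 49°
H3 = (289 + 240) mod 360 = 169°
Triadic = 289°, 49°, 169°


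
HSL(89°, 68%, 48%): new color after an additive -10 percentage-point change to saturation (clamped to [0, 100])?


Original S = 68%
Adjustment = -10 percentage points
New S = 68 + (-10) = 58
Clamp to [0, 100] → 58
= HSL(89°, 58%, 48%)


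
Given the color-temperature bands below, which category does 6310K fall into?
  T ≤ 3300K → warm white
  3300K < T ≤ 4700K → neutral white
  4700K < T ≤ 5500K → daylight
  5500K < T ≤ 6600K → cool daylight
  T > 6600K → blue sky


Temperature: 6310K
5500K < 6310K ≤ 6600K → cool daylight
Classification: cool daylight


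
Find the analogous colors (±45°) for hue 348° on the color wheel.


Base hue: 348°
Left analog: (348 - 45) mod 360 = 303°
Right analog: (348 + 45) mod 360 = 33°
Analogous hues = 303° and 33°


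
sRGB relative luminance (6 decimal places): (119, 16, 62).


Linearize each channel (sRGB transfer function): c = v/255; c_lin = c/12.92 if c ≤ 0.04045, else ((c+0.055)/1.055)^2.4
  R: 119/255 ≈ 0.466667 > 0.04045 → ((0.466667+0.055)/1.055)^2.4 ≈ 0.184475
  G: 16/255 ≈ 0.062745 > 0.04045 → ((0.062745+0.055)/1.055)^2.4 ≈ 0.005182
  B: 62/255 ≈ 0.243137 > 0.04045 → ((0.243137+0.055)/1.055)^2.4 ≈ 0.048172
R_lin = 0.184475, G_lin = 0.005182, B_lin = 0.048172
L = 0.2126×R + 0.7152×G + 0.0722×B
L = 0.2126×0.184475 + 0.7152×0.005182 + 0.0722×0.048172
L ≈ 0.046403


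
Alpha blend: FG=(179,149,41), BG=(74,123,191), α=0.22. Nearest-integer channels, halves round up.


C = α×F + (1-α)×B, with 1-α = 0.78
R: 0.22×179 + 0.78×74 = 39.38 + 57.72 = 97.10 → 97
G: 0.22×149 + 0.78×123 = 32.78 + 95.94 = 128.72 → 129
B: 0.22×41 + 0.78×191 = 9.02 + 148.98 = 158.00 → 158
= RGB(97, 129, 158)


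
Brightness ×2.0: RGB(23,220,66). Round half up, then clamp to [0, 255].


Multiply each channel by 2.0, round half up, clamp to [0, 255]
R: 23×2.0 = 46
G: 220×2.0 = 440 → clamp → 255
B: 66×2.0 = 132
= RGB(46, 255, 132)


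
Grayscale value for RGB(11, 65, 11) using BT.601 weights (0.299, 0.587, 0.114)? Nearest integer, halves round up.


Gray = 0.299×R + 0.587×G + 0.114×B
Gray = 0.299×11 + 0.587×65 + 0.114×11
Gray = 3.289 + 38.155 + 1.254
Gray = 42.698 → round half up → 43
Gray = 43


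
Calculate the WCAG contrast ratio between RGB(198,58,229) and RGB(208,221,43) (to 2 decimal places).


Linearize each sRGB channel c=v/255: c/12.92 if c ≤ 0.04045 else ((c+0.055)/1.055)^2.4
L = 0.2126×R_lin + 0.7152×G_lin + 0.0722×B_lin
Color 1 (198,58,229):
  R=198: 198/255≈0.7765 > 0.04045 → ((0.7765+0.055)/1.055)^2.4 ≈ 0.56471
  G=58: 58/255≈0.2275 > 0.04045 → ((0.2275+0.055)/1.055)^2.4 ≈ 0.04231
  B=229: 229/255≈0.8980 > 0.04045 → ((0.8980+0.055)/1.055)^2.4 ≈ 0.78354
  L1 = 0.2126×0.56471 + 0.7152×0.04231 + 0.0722×0.78354 ≈ 0.20689
Color 2 (208,221,43):
  R=208: 208/255≈0.8157 > 0.04045 → ((0.8157+0.055)/1.055)^2.4 ≈ 0.63076
  G=221: 221/255≈0.8667 > 0.04045 → ((0.8667+0.055)/1.055)^2.4 ≈ 0.72306
  B=43: 43/255≈0.1686 > 0.04045 → ((0.1686+0.055)/1.055)^2.4 ≈ 0.02416
  L2 = 0.2126×0.63076 + 0.7152×0.72306 + 0.0722×0.02416 ≈ 0.65297
Lighter = 0.65297, Darker = 0.20689
Ratio = (L_lighter + 0.05) / (L_darker + 0.05)
Ratio = (0.65297 + 0.05) / (0.20689 + 0.05) = 0.70297 / 0.25689 ≈ 2.7365
Ratio ≈ 2.74:1


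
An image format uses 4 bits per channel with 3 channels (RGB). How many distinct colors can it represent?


Total bits = 4 bits/channel × 3 channels = 12 bits
Distinct colors = 2^12
= 4,096 colors


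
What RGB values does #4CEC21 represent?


4C → 76 (R)
EC → 236 (G)
21 → 33 (B)
= RGB(76, 236, 33)


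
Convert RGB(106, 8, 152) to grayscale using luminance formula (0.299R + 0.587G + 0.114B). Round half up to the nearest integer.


Gray = 0.299×R + 0.587×G + 0.114×B
Gray = 0.299×106 + 0.587×8 + 0.114×152
Gray = 31.694 + 4.696 + 17.328
Gray = 53.718 → round half up → 54
Gray = 54


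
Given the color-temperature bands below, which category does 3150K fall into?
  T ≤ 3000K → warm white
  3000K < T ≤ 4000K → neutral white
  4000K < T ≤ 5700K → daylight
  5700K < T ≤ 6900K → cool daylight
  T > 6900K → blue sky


Temperature: 3150K
3000K < 3150K ≤ 4000K → neutral white
Classification: neutral white


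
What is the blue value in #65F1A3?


Color: #65F1A3
R = 65 = 101
G = F1 = 241
B = A3 = 163
Blue = 163


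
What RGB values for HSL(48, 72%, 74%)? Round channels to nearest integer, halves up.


H=48°, S=0.72, L=0.74
C = (1-|2L-1|)×S = (1-|0.48|)×0.72 = 0.3744
H' = H/60 = 48/60 ≈ 0.8000; X = C×(1-|H' mod 2 - 1|) = 0.29952
m = L - C/2 = 0.74 - 0.1872 = 0.5528
Sector ⌊H'⌋ = 0 → (R',G',B') = (0.3744, 0.29952, 0.0)
RGB = ((R'+m)×255, (G'+m)×255, (B'+m)×255) = (236.436, 217.3416, 140.964)
Round half up → RGB(236, 217, 141)


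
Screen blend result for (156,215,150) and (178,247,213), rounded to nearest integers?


Screen: C = 255 - (255-A)×(255-B)/255, rounded to nearest integer
R: 255 - (255-156)×(255-178)/255 = 255 - 7623/255 ≈ 255 - 29.894 = 225.106 → 225
G: 255 - (255-215)×(255-247)/255 = 255 - 320/255 ≈ 255 - 1.255 = 253.745 → 254
B: 255 - (255-150)×(255-213)/255 = 255 - 4410/255 ≈ 255 - 17.294 = 237.706 → 238
= RGB(225, 254, 238)


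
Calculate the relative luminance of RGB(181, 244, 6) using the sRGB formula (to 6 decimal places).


Linearize each channel (sRGB transfer function): c = v/255; c_lin = c/12.92 if c ≤ 0.04045, else ((c+0.055)/1.055)^2.4
  R: 181/255 ≈ 0.709804 > 0.04045 → ((0.709804+0.055)/1.055)^2.4 ≈ 0.462077
  G: 244/255 ≈ 0.956863 > 0.04045 → ((0.956863+0.055)/1.055)^2.4 ≈ 0.904661
  B: 6/255 ≈ 0.023529 ≤ 0.04045 → 0.023529/12.92 ≈ 0.001821
R_lin = 0.462077, G_lin = 0.904661, B_lin = 0.001821
L = 0.2126×R + 0.7152×G + 0.0722×B
L = 0.2126×0.462077 + 0.7152×0.904661 + 0.0722×0.001821
L ≈ 0.745383


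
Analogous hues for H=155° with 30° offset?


Base hue: 155°
Left analog: (155 - 30) mod 360 = 125°
Right analog: (155 + 30) mod 360 = 185°
Analogous hues = 125° and 185°


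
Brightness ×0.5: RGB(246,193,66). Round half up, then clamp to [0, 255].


Multiply each channel by 0.5, round half up, clamp to [0, 255]
R: 246×0.5 = 123
G: 193×0.5 = 96.5 → round → 97
B: 66×0.5 = 33
= RGB(123, 97, 33)


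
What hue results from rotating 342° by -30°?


New hue = (H + rotation) mod 360
New hue = (342 -30) mod 360
= 312 mod 360
= 312°


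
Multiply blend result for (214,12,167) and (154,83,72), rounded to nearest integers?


Multiply: C = A×B/255, rounded to nearest integer
R: 214×154/255 = 32956/255 ≈ 129.239 → 129
G: 12×83/255 = 996/255 ≈ 3.906 → 4
B: 167×72/255 = 12024/255 ≈ 47.153 → 47
= RGB(129, 4, 47)


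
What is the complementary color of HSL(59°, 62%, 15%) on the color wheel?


Complement = opposite side of color wheel = hue + 180°
H' = (59 + 180) mod 360 = 239°
S and L unchanged.
= HSL(239°, 62%, 15%)


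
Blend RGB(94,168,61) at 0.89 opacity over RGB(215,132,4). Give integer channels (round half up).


C = α×F + (1-α)×B, with 1-α = 0.11
R: 0.89×94 + 0.11×215 = 83.66 + 23.65 = 107.31 → 107
G: 0.89×168 + 0.11×132 = 149.52 + 14.52 = 164.04 → 164
B: 0.89×61 + 0.11×4 = 54.29 + 0.44 = 54.73 → 55
= RGB(107, 164, 55)


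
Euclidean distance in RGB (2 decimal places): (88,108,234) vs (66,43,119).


d = √[(R₁-R₂)² + (G₁-G₂)² + (B₁-B₂)²]
d = √[(88-66)² + (108-43)² + (234-119)²]
d = √[484 + 4225 + 13225]
d = √17934
d ≈ 133.92


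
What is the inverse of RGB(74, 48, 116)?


Invert: (255-R, 255-G, 255-B)
R: 255-74 = 181
G: 255-48 = 207
B: 255-116 = 139
= RGB(181, 207, 139)


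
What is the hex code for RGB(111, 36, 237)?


R = 111 → 6F (hex)
G = 36 → 24 (hex)
B = 237 → ED (hex)
Hex = #6F24ED


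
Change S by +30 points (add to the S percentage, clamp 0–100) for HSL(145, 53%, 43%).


Original S = 53%
Adjustment = +30 percentage points
New S = 53 + (30) = 83
Clamp to [0, 100] → 83
= HSL(145°, 83%, 43%)


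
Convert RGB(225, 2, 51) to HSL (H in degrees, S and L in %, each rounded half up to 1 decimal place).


Normalize: R'=225/255≈0.8824, G'=2/255≈0.0078, B'=51/255≈0.2000
Max=225/255, Min=2/255, Δ=Max-Min=223/255
L = (Max+Min)/2 = (225+2)/510 = 227/510 = 0.44509… → L = 44.5%
L ≤ 0.5 → S = Δ/(Max+Min) = 223/(225+2) = 223/227 = 0.98237… → S = 98.2%
(the 1/255 factors cancel in S and H, so raw channel differences can be used)
Max is R' → H = 60 × (((G-B)/Δ) mod 6) = 60 × (((2-51)/223) mod 6)
  (-49)/223 = -0.2197…; negative, so add 6 → 5.7802…
  H = 60 × 5.7802… = 346.816…° → H = 346.8°
= HSL(346.8°, 98.2%, 44.5%)


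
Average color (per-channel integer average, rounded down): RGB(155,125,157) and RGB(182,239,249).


Midpoint: each channel = ⌊(C₁+C₂)/2⌋
R: ⌊(155+182)/2⌋ = 168
G: ⌊(125+239)/2⌋ = 182
B: ⌊(157+249)/2⌋ = 203
= RGB(168, 182, 203)


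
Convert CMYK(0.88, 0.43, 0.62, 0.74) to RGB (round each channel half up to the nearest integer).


R = 255 × (1-C) × (1-K) = 255 × 0.12 × 0.26 = 7.956 → 8
G = 255 × (1-M) × (1-K) = 255 × 0.57 × 0.26 = 37.791 → 38
B = 255 × (1-Y) × (1-K) = 255 × 0.38 × 0.26 = 25.194 → 25
= RGB(8, 38, 25)


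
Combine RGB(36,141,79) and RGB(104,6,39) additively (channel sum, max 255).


Additive: each channel = min(255, C₁+C₂)
R: 36+104 = 140 → 140
G: 141+6 = 147 → 147
B: 79+39 = 118 → 118
= RGB(140, 147, 118)


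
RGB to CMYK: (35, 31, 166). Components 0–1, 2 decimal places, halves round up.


R'=35/255≈0.1373, G'=31/255≈0.1216, B'=166/255≈0.6510
K = 1 - max(R',G',B') = 1 - 166/255 = 89/255 = 0.34901… → 0.35
(1-R'-K)/(1-K) simplifies to (max-R)/max with max = 166:
C = (166-35)/166 = 131/166 = 0.78915… → 0.79
M = (166-31)/166 = 135/166 = 0.81325… → 0.81
Y = (166-166)/166 = 0/166 = 0 → 0.00
= CMYK(0.79, 0.81, 0.00, 0.35)


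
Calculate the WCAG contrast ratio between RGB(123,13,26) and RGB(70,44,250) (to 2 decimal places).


Linearize each sRGB channel c=v/255: c/12.92 if c ≤ 0.04045 else ((c+0.055)/1.055)^2.4
L = 0.2126×R_lin + 0.7152×G_lin + 0.0722×B_lin
Color 1 (123,13,26):
  R=123: 123/255≈0.4824 > 0.04045 → ((0.4824+0.055)/1.055)^2.4 ≈ 0.19807
  G=13: 13/255≈0.0510 > 0.04045 → ((0.0510+0.055)/1.055)^2.4 ≈ 0.00402
  B=26: 26/255≈0.1020 > 0.04045 → ((0.1020+0.055)/1.055)^2.4 ≈ 0.01033
  L1 = 0.2126×0.19807 + 0.7152×0.00402 + 0.0722×0.01033 ≈ 0.04573
Color 2 (70,44,250):
  R=70: 70/255≈0.2745 > 0.04045 → ((0.2745+0.055)/1.055)^2.4 ≈ 0.06125
  G=44: 44/255≈0.1725 > 0.04045 → ((0.1725+0.055)/1.055)^2.4 ≈ 0.02519
  B=250: 250/255≈0.9804 > 0.04045 → ((0.9804+0.055)/1.055)^2.4 ≈ 0.95597
  L2 = 0.2126×0.06125 + 0.7152×0.02519 + 0.0722×0.95597 ≈ 0.10006
Lighter = 0.10006, Darker = 0.04573
Ratio = (L_lighter + 0.05) / (L_darker + 0.05)
Ratio = (0.10006 + 0.05) / (0.04573 + 0.05) = 0.15006 / 0.09573 ≈ 1.5674
Ratio ≈ 1.57:1
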